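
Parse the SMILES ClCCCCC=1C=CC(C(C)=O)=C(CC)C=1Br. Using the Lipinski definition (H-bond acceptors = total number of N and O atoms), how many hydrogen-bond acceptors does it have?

1

N atoms: 0; O atoms: 1.
Lipinski HBA = 0 + 1 = 1.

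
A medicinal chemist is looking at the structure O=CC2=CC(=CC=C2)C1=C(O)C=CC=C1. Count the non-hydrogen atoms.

Every atom symbol written in the SMILES (organic subset) is one heavy atom; implicit H are not written.
Heavy atoms by element → C:13, O:2.
Total: 15.

15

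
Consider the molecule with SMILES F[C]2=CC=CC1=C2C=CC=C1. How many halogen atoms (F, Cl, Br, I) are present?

Halogen atoms appear at heavy-atom position 1 (1×F).
Halogen count: 1.

1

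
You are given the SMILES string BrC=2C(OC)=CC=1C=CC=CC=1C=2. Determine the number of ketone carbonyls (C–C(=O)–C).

Scan the SMILES for the ketone motif — none present.
Groups that are present: 1 ether.

0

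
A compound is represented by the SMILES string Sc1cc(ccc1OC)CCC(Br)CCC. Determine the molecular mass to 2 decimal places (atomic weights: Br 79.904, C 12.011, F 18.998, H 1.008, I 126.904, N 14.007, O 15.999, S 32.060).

First, the molecular formula is C13H19BrOS (counting implicit H from valence).
  Br: 1 × 79.904 = 79.904
  C: 13 × 12.011 = 156.143
  H: 19 × 1.008 = 19.152
  O: 1 × 15.999 = 15.999
  S: 1 × 32.060 = 32.060
Sum: 1×79.904 + 13×12.011 + 19×1.008 + 1×15.999 + 1×32.060 = 303.258 → 303.26 g/mol.

303.26 g/mol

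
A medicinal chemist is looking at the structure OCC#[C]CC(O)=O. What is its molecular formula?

Walk through each heavy atom and fill implicit hydrogens from standard valence (C 4, N 3, O 2, S 2, halogen 1):
  atom 1: O, bond orders sum to 1 (valence 2) → 1 H
  atom 2: C, bond orders sum to 2 (valence 4) → 2 H
  atom 3: C, bond orders sum to 4 (valence 4) → 0 H
  atom 4: C with explicit H count 0
  atom 5: C, bond orders sum to 2 (valence 4) → 2 H
  atom 6: C, bond orders sum to 4 (valence 4) → 0 H
  atom 7: O, bond orders sum to 1 (valence 2) → 1 H
  atom 8: O, bond orders sum to 2 (valence 2) → 0 H
Totals → C:5, H:6, O:3.
In Hill order: C5H6O3.

C5H6O3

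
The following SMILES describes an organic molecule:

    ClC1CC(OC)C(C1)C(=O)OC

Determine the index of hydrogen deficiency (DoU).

2

Degree of unsaturation = (number of rings) + (number of π bonds).
Ring closures in the SMILES: 1.
π bonds: 1 double bond (each 1 DoU) → 1 DoU from unsaturation.
Total DoU = 1 + 1 = 2.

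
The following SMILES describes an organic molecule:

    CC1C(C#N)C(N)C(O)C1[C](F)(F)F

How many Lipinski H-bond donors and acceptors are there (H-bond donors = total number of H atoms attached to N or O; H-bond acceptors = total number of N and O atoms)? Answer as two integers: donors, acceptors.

Donors: find every N or O and count the H atoms it carries.
  atom 5 (N): bond orders sum to 3 → 0 H
  atom 7 (N): bond orders sum to 1 → 2 H
  atom 9 (O): bond orders sum to 1 → 1 H
Lipinski HBD = 3.
Acceptors: N atoms = 2, O atoms = 1 → HBA = 3.

3, 3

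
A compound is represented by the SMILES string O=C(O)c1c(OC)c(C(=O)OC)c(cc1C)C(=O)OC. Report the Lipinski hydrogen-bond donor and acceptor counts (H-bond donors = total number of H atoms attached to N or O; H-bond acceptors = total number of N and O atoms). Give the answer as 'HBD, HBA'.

1, 7

Donors: find every N or O and count the H atoms it carries.
  atom 1 (O): bond orders sum to 2 → 0 H
  atom 3 (O): bond orders sum to 1 → 1 H
  atom 6 (O): bond orders sum to 2 → 0 H
  atom 10 (O): bond orders sum to 2 → 0 H
  atom 11 (O): bond orders sum to 2 → 0 H
  atom 18 (O): bond orders sum to 2 → 0 H
  atom 19 (O): bond orders sum to 2 → 0 H
Lipinski HBD = 1.
Acceptors: N atoms = 0, O atoms = 7 → HBA = 7.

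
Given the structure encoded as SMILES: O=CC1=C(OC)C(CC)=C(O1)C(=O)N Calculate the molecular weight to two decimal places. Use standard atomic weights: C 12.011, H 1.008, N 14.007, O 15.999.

197.19 g/mol

First, the molecular formula is C9H11NO4 (counting implicit H from valence).
  C: 9 × 12.011 = 108.099
  H: 11 × 1.008 = 11.088
  N: 1 × 14.007 = 14.007
  O: 4 × 15.999 = 63.996
Sum: 9×12.011 + 11×1.008 + 1×14.007 + 4×15.999 = 197.190 → 197.19 g/mol.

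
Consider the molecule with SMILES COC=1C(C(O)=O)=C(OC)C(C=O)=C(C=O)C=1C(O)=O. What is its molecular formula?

C12H10O8

Walk through each heavy atom and fill implicit hydrogens from standard valence (C 4, N 3, O 2, S 2, halogen 1):
  atom 1: C, bond orders sum to 1 (valence 4) → 3 H
  atom 2: O, bond orders sum to 2 (valence 2) → 0 H
  atom 3: C, bond orders sum to 4 (valence 4) → 0 H
  atom 4: C, bond orders sum to 4 (valence 4) → 0 H
  atom 5: C, bond orders sum to 4 (valence 4) → 0 H
  atom 6: O, bond orders sum to 1 (valence 2) → 1 H
  atom 7: O, bond orders sum to 2 (valence 2) → 0 H
  atom 8: C, bond orders sum to 4 (valence 4) → 0 H
  atom 9: O, bond orders sum to 2 (valence 2) → 0 H
  atom 10: C, bond orders sum to 1 (valence 4) → 3 H
  atom 11: C, bond orders sum to 4 (valence 4) → 0 H
  atom 12: C, bond orders sum to 3 (valence 4) → 1 H
  atom 13: O, bond orders sum to 2 (valence 2) → 0 H
  atom 14: C, bond orders sum to 4 (valence 4) → 0 H
  atom 15: C, bond orders sum to 3 (valence 4) → 1 H
  atom 16: O, bond orders sum to 2 (valence 2) → 0 H
  atom 17: C, bond orders sum to 4 (valence 4) → 0 H
  atom 18: C, bond orders sum to 4 (valence 4) → 0 H
  atom 19: O, bond orders sum to 1 (valence 2) → 1 H
  atom 20: O, bond orders sum to 2 (valence 2) → 0 H
Totals → C:12, H:10, O:8.
In Hill order: C12H10O8.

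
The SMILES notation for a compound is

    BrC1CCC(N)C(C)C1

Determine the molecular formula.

C7H14BrN

Walk through each heavy atom and fill implicit hydrogens from standard valence (C 4, N 3, O 2, S 2, halogen 1):
  atom 1: Br (halogen, monovalent) → 0 H
  atom 2: C, bond orders sum to 3 (valence 4) → 1 H
  atom 3: C, bond orders sum to 2 (valence 4) → 2 H
  atom 4: C, bond orders sum to 2 (valence 4) → 2 H
  atom 5: C, bond orders sum to 3 (valence 4) → 1 H
  atom 6: N, bond orders sum to 1 (valence 3) → 2 H
  atom 7: C, bond orders sum to 3 (valence 4) → 1 H
  atom 8: C, bond orders sum to 1 (valence 4) → 3 H
  atom 9: C, bond orders sum to 2 (valence 4) → 2 H
Totals → C:7, H:14, Br:1, N:1.
In Hill order: C7H14BrN.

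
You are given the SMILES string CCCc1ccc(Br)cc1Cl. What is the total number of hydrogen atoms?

10

Walk through each heavy atom and fill implicit hydrogens from standard valence (C 4, N 3, O 2, S 2, halogen 1); for lowercase aromatic atoms, an aromatic c carries 1 H when it has two neighbours and 0 H with three, and aromatic n carries 0 H:
  atom 1: C, bond orders sum to 1 (valence 4) → 3 H
  atom 2: C, bond orders sum to 2 (valence 4) → 2 H
  atom 3: C, bond orders sum to 2 (valence 4) → 2 H
  atom 4: aromatic c, 3 neighbours → 0 H
  atom 5: aromatic c, 2 neighbours → 1 H
  atom 6: aromatic c, 2 neighbours → 1 H
  atom 7: aromatic c, 3 neighbours → 0 H
  atom 8: Br (halogen, monovalent) → 0 H
  atom 9: aromatic c, 2 neighbours → 1 H
  atom 10: aromatic c, 3 neighbours → 0 H
  atom 11: Cl (halogen, monovalent) → 0 H
Total hydrogens: 10.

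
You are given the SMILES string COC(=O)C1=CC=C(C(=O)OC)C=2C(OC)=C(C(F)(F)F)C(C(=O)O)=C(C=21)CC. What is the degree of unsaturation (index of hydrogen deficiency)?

Degree of unsaturation = (number of rings) + (number of π bonds).
Ring closures in the SMILES: 2.
π bonds: 8 double bonds (each 1 DoU) → 8 DoU from unsaturation.
Total DoU = 2 + 8 = 10.

10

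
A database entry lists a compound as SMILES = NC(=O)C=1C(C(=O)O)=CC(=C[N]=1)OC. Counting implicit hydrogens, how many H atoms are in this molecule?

8

Walk through each heavy atom and fill implicit hydrogens from standard valence (C 4, N 3, O 2, S 2, halogen 1):
  atom 1: N, bond orders sum to 1 (valence 3) → 2 H
  atom 2: C, bond orders sum to 4 (valence 4) → 0 H
  atom 3: O, bond orders sum to 2 (valence 2) → 0 H
  atom 4: C, bond orders sum to 4 (valence 4) → 0 H
  atom 5: C, bond orders sum to 4 (valence 4) → 0 H
  atom 6: C, bond orders sum to 4 (valence 4) → 0 H
  atom 7: O, bond orders sum to 2 (valence 2) → 0 H
  atom 8: O, bond orders sum to 1 (valence 2) → 1 H
  atom 9: C, bond orders sum to 3 (valence 4) → 1 H
  atom 10: C, bond orders sum to 4 (valence 4) → 0 H
  atom 11: C, bond orders sum to 3 (valence 4) → 1 H
  atom 12: N with explicit H count 0
  atom 13: O, bond orders sum to 2 (valence 2) → 0 H
  atom 14: C, bond orders sum to 1 (valence 4) → 3 H
Total hydrogens: 8.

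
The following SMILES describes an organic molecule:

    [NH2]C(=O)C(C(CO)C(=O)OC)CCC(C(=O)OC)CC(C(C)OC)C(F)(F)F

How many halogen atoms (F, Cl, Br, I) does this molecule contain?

Halogen atoms appear at heavy-atom positions 26, 27, 28 (3×F).
Other groups present: 1 amide, 2 ester, 1 ether, 1 hydroxyl.
Halogen count: 3.

3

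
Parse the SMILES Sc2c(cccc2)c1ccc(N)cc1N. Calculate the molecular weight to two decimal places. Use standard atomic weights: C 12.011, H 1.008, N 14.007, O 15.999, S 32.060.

First, the molecular formula is C12H12N2S (counting implicit H from valence).
  C: 12 × 12.011 = 144.132
  H: 12 × 1.008 = 12.096
  N: 2 × 14.007 = 28.014
  S: 1 × 32.060 = 32.060
Sum: 12×12.011 + 12×1.008 + 2×14.007 + 1×32.060 = 216.302 → 216.30 g/mol.

216.30 g/mol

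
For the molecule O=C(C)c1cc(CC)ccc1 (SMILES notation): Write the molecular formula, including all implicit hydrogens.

Walk through each heavy atom and fill implicit hydrogens from standard valence (C 4, N 3, O 2, S 2, halogen 1); for lowercase aromatic atoms, an aromatic c carries 1 H when it has two neighbours and 0 H with three, and aromatic n carries 0 H:
  atom 1: O, bond orders sum to 2 (valence 2) → 0 H
  atom 2: C, bond orders sum to 4 (valence 4) → 0 H
  atom 3: C, bond orders sum to 1 (valence 4) → 3 H
  atom 4: aromatic c, 3 neighbours → 0 H
  atom 5: aromatic c, 2 neighbours → 1 H
  atom 6: aromatic c, 3 neighbours → 0 H
  atom 7: C, bond orders sum to 2 (valence 4) → 2 H
  atom 8: C, bond orders sum to 1 (valence 4) → 3 H
  atom 9: aromatic c, 2 neighbours → 1 H
  atom 10: aromatic c, 2 neighbours → 1 H
  atom 11: aromatic c, 2 neighbours → 1 H
Totals → C:10, H:12, O:1.
In Hill order: C10H12O.

C10H12O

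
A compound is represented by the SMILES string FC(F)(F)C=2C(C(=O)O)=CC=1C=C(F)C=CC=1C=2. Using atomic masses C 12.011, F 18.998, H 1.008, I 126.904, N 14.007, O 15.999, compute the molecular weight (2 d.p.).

First, the molecular formula is C12H6F4O2 (counting implicit H from valence).
  C: 12 × 12.011 = 144.132
  F: 4 × 18.998 = 75.992
  H: 6 × 1.008 = 6.048
  O: 2 × 15.999 = 31.998
Sum: 12×12.011 + 4×18.998 + 6×1.008 + 2×15.999 = 258.170 → 258.17 g/mol.

258.17 g/mol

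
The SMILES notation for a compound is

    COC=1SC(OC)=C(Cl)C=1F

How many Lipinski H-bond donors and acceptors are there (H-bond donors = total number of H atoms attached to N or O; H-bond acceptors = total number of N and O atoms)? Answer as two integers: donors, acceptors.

0, 2

Donors: find every N or O and count the H atoms it carries.
  atom 2 (O): bond orders sum to 2 → 0 H
  atom 6 (O): bond orders sum to 2 → 0 H
Lipinski HBD = 0.
Acceptors: N atoms = 0, O atoms = 2 → HBA = 2.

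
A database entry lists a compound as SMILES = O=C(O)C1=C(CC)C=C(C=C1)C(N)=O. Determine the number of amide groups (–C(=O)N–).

1

The amide motif appears at heavy-atom position 12 in the SMILES.
Other groups present: 1 carboxylic acid.
Amide count: 1.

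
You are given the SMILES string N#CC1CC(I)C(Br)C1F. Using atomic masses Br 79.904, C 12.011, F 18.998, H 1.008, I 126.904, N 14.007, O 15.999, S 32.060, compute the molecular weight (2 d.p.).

First, the molecular formula is C6H6BrFIN (counting implicit H from valence).
  Br: 1 × 79.904 = 79.904
  C: 6 × 12.011 = 72.066
  F: 1 × 18.998 = 18.998
  H: 6 × 1.008 = 6.048
  I: 1 × 126.904 = 126.904
  N: 1 × 14.007 = 14.007
Sum: 1×79.904 + 6×12.011 + 1×18.998 + 6×1.008 + 1×126.904 + 1×14.007 = 317.927 → 317.93 g/mol.

317.93 g/mol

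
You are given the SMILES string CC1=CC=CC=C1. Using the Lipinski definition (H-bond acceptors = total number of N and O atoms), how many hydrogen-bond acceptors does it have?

0

N atoms: 0; O atoms: 0.
Lipinski HBA = 0 + 0 = 0.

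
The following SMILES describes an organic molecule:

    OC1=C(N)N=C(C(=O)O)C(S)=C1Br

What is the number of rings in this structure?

1

In SMILES, each pair of matching ring-closure digits denotes one ring-closing bond; the number of such bonds equals the number of independent rings.
Ring-closure bonds here: 1.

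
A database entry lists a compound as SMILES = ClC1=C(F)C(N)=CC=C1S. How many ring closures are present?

In SMILES, each pair of matching ring-closure digits denotes one ring-closing bond; the number of such bonds equals the number of independent rings.
Ring-closure bonds here: 1.

1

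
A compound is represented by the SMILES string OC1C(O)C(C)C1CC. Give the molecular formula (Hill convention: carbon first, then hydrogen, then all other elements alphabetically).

Walk through each heavy atom and fill implicit hydrogens from standard valence (C 4, N 3, O 2, S 2, halogen 1):
  atom 1: O, bond orders sum to 1 (valence 2) → 1 H
  atom 2: C, bond orders sum to 3 (valence 4) → 1 H
  atom 3: C, bond orders sum to 3 (valence 4) → 1 H
  atom 4: O, bond orders sum to 1 (valence 2) → 1 H
  atom 5: C, bond orders sum to 3 (valence 4) → 1 H
  atom 6: C, bond orders sum to 1 (valence 4) → 3 H
  atom 7: C, bond orders sum to 3 (valence 4) → 1 H
  atom 8: C, bond orders sum to 2 (valence 4) → 2 H
  atom 9: C, bond orders sum to 1 (valence 4) → 3 H
Totals → C:7, H:14, O:2.
In Hill order: C7H14O2.

C7H14O2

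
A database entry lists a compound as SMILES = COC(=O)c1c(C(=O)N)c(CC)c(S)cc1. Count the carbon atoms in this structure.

11

Count every carbon token in the SMILES (each C, including those in ring-closure positions and inside branches).
Carbon count: 11.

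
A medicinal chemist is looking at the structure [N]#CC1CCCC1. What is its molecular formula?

Walk through each heavy atom and fill implicit hydrogens from standard valence (C 4, N 3, O 2, S 2, halogen 1):
  atom 1: N with explicit H count 0
  atom 2: C, bond orders sum to 4 (valence 4) → 0 H
  atom 3: C, bond orders sum to 3 (valence 4) → 1 H
  atom 4: C, bond orders sum to 2 (valence 4) → 2 H
  atom 5: C, bond orders sum to 2 (valence 4) → 2 H
  atom 6: C, bond orders sum to 2 (valence 4) → 2 H
  atom 7: C, bond orders sum to 2 (valence 4) → 2 H
Totals → C:6, H:9, N:1.
In Hill order: C6H9N.

C6H9N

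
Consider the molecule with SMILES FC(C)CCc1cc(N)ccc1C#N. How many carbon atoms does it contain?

11

Count every carbon token in the SMILES (each C, including those in ring-closure positions and inside branches).
Carbon count: 11.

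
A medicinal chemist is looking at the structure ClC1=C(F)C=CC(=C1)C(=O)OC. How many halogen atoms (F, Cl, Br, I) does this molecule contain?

Halogen atoms appear at heavy-atom positions 1, 4 (1×Cl, 1×F).
Other groups present: 1 ester.
Halogen count: 2.

2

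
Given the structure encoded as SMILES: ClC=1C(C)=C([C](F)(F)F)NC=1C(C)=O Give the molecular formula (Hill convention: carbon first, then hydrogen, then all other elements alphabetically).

C8H7ClF3NO

Walk through each heavy atom and fill implicit hydrogens from standard valence (C 4, N 3, O 2, S 2, halogen 1):
  atom 1: Cl (halogen, monovalent) → 0 H
  atom 2: C, bond orders sum to 4 (valence 4) → 0 H
  atom 3: C, bond orders sum to 4 (valence 4) → 0 H
  atom 4: C, bond orders sum to 1 (valence 4) → 3 H
  atom 5: C, bond orders sum to 4 (valence 4) → 0 H
  atom 6: C with explicit H count 0
  atom 7: F (halogen, monovalent) → 0 H
  atom 8: F (halogen, monovalent) → 0 H
  atom 9: F (halogen, monovalent) → 0 H
  atom 10: N, bond orders sum to 2 (valence 3) → 1 H
  atom 11: C, bond orders sum to 4 (valence 4) → 0 H
  atom 12: C, bond orders sum to 4 (valence 4) → 0 H
  atom 13: C, bond orders sum to 1 (valence 4) → 3 H
  atom 14: O, bond orders sum to 2 (valence 2) → 0 H
Totals → C:8, H:7, Cl:1, F:3, N:1, O:1.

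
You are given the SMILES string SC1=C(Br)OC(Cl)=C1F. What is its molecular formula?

C4HBrClFOS

Walk through each heavy atom and fill implicit hydrogens from standard valence (C 4, N 3, O 2, S 2, halogen 1):
  atom 1: S, bond orders sum to 1 (valence 2) → 1 H
  atom 2: C, bond orders sum to 4 (valence 4) → 0 H
  atom 3: C, bond orders sum to 4 (valence 4) → 0 H
  atom 4: Br (halogen, monovalent) → 0 H
  atom 5: O, bond orders sum to 2 (valence 2) → 0 H
  atom 6: C, bond orders sum to 4 (valence 4) → 0 H
  atom 7: Cl (halogen, monovalent) → 0 H
  atom 8: C, bond orders sum to 4 (valence 4) → 0 H
  atom 9: F (halogen, monovalent) → 0 H
Totals → C:4, H:1, Br:1, Cl:1, F:1, O:1, S:1.
In Hill order: C4HBrClFOS.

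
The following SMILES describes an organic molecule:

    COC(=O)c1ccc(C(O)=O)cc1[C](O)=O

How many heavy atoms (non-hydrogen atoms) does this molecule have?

16

Every atom symbol written in the SMILES (organic subset) is one heavy atom; implicit H are not written.
Heavy atoms by element → C:10, O:6.
Total: 16.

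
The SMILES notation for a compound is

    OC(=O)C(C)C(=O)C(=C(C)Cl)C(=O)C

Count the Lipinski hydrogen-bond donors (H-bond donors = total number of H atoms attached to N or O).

1

Donors: find every N or O and count the H atoms it carries.
  atom 1 (O): bond orders sum to 1 → 1 H
  atom 3 (O): bond orders sum to 2 → 0 H
  atom 7 (O): bond orders sum to 2 → 0 H
  atom 13 (O): bond orders sum to 2 → 0 H
Lipinski HBD = 1.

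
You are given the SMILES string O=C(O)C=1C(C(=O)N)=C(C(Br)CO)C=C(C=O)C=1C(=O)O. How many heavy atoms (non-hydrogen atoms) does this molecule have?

21

Every atom symbol written in the SMILES (organic subset) is one heavy atom; implicit H are not written.
Heavy atoms by element → Br:1, C:12, N:1, O:7.
Total: 21.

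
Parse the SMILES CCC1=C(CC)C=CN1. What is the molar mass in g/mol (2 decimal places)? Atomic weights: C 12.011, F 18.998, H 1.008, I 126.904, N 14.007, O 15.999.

123.20 g/mol

First, the molecular formula is C8H13N (counting implicit H from valence).
  C: 8 × 12.011 = 96.088
  H: 13 × 1.008 = 13.104
  N: 1 × 14.007 = 14.007
Sum: 8×12.011 + 13×1.008 + 1×14.007 = 123.199 → 123.20 g/mol.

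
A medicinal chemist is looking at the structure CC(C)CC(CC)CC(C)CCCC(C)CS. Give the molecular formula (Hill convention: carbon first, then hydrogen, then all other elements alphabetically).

Walk through each heavy atom and fill implicit hydrogens from standard valence (C 4, N 3, O 2, S 2, halogen 1):
  atom 1: C, bond orders sum to 1 (valence 4) → 3 H
  atom 2: C, bond orders sum to 3 (valence 4) → 1 H
  atom 3: C, bond orders sum to 1 (valence 4) → 3 H
  atom 4: C, bond orders sum to 2 (valence 4) → 2 H
  atom 5: C, bond orders sum to 3 (valence 4) → 1 H
  atom 6: C, bond orders sum to 2 (valence 4) → 2 H
  atom 7: C, bond orders sum to 1 (valence 4) → 3 H
  atom 8: C, bond orders sum to 2 (valence 4) → 2 H
  atom 9: C, bond orders sum to 3 (valence 4) → 1 H
  atom 10: C, bond orders sum to 1 (valence 4) → 3 H
  atom 11: C, bond orders sum to 2 (valence 4) → 2 H
  atom 12: C, bond orders sum to 2 (valence 4) → 2 H
  atom 13: C, bond orders sum to 2 (valence 4) → 2 H
  atom 14: C, bond orders sum to 3 (valence 4) → 1 H
  atom 15: C, bond orders sum to 1 (valence 4) → 3 H
  atom 16: C, bond orders sum to 2 (valence 4) → 2 H
  atom 17: S, bond orders sum to 1 (valence 2) → 1 H
Totals → C:16, H:34, S:1.
In Hill order: C16H34S.

C16H34S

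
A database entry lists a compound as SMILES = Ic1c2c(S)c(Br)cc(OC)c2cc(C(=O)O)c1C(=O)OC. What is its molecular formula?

Walk through each heavy atom and fill implicit hydrogens from standard valence (C 4, N 3, O 2, S 2, halogen 1); for lowercase aromatic atoms, an aromatic c carries 1 H when it has two neighbours and 0 H with three, and aromatic n carries 0 H:
  atom 1: I (halogen, monovalent) → 0 H
  atom 2: aromatic c, 3 neighbours → 0 H
  atom 3: aromatic c, 3 neighbours → 0 H
  atom 4: aromatic c, 3 neighbours → 0 H
  atom 5: S, bond orders sum to 1 (valence 2) → 1 H
  atom 6: aromatic c, 3 neighbours → 0 H
  atom 7: Br (halogen, monovalent) → 0 H
  atom 8: aromatic c, 2 neighbours → 1 H
  atom 9: aromatic c, 3 neighbours → 0 H
  atom 10: O, bond orders sum to 2 (valence 2) → 0 H
  atom 11: C, bond orders sum to 1 (valence 4) → 3 H
  atom 12: aromatic c, 3 neighbours → 0 H
  atom 13: aromatic c, 2 neighbours → 1 H
  atom 14: aromatic c, 3 neighbours → 0 H
  atom 15: C, bond orders sum to 4 (valence 4) → 0 H
  atom 16: O, bond orders sum to 2 (valence 2) → 0 H
  atom 17: O, bond orders sum to 1 (valence 2) → 1 H
  atom 18: aromatic c, 3 neighbours → 0 H
  atom 19: C, bond orders sum to 4 (valence 4) → 0 H
  atom 20: O, bond orders sum to 2 (valence 2) → 0 H
  atom 21: O, bond orders sum to 2 (valence 2) → 0 H
  atom 22: C, bond orders sum to 1 (valence 4) → 3 H
Totals → C:14, H:10, Br:1, I:1, O:5, S:1.

C14H10BrIO5S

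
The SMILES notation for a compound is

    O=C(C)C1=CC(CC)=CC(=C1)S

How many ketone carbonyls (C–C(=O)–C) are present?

The ketone motif appears at heavy-atom position 2 in the SMILES.
Other groups present: 1 thiol.
Ketone count: 1.

1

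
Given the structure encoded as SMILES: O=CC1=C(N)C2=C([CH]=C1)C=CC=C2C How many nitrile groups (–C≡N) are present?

Scan the SMILES for the nitrile motif — none present.
Groups that are present: 1 aldehyde, 1 primary amine.

0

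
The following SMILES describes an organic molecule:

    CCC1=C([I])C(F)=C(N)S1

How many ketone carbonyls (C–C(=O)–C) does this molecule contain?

0

Scan the SMILES for the ketone motif — none present.
Groups that are present: 1 primary amine.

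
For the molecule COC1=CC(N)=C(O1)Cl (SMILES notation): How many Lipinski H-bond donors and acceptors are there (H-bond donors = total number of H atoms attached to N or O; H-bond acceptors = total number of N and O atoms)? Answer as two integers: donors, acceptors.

Donors: find every N or O and count the H atoms it carries.
  atom 2 (O): bond orders sum to 2 → 0 H
  atom 6 (N): bond orders sum to 1 → 2 H
  atom 8 (O): bond orders sum to 2 → 0 H
Lipinski HBD = 2.
Acceptors: N atoms = 1, O atoms = 2 → HBA = 3.

2, 3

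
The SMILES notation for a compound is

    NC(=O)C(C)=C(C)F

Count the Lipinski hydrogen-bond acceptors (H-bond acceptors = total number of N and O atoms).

N atoms: 1; O atoms: 1.
Lipinski HBA = 1 + 1 = 2.

2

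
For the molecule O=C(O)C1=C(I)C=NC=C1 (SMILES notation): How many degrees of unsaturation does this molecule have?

Degree of unsaturation = (number of rings) + (number of π bonds).
Ring closures in the SMILES: 1.
π bonds: 4 double bonds (each 1 DoU) → 4 DoU from unsaturation.
Total DoU = 1 + 4 = 5.

5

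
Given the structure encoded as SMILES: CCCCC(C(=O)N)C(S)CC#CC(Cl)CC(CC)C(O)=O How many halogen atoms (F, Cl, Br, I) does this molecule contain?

1

Halogen atoms appear at heavy-atom position 15 (1×Cl).
Other groups present: 1 alkyne, 1 amide, 1 carboxylic acid, 1 thiol.
Halogen count: 1.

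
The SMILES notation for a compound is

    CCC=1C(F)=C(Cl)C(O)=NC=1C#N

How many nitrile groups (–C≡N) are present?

The nitrile motif appears at heavy-atom position 12 in the SMILES.
Other groups present: 1 hydroxyl.
Nitrile count: 1.

1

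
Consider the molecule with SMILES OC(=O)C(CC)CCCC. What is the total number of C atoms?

8

Count every carbon token in the SMILES (each C, including those in ring-closure positions and inside branches).
Carbon count: 8.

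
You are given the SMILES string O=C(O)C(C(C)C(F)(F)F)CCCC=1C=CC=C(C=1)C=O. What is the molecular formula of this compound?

Walk through each heavy atom and fill implicit hydrogens from standard valence (C 4, N 3, O 2, S 2, halogen 1):
  atom 1: O, bond orders sum to 2 (valence 2) → 0 H
  atom 2: C, bond orders sum to 4 (valence 4) → 0 H
  atom 3: O, bond orders sum to 1 (valence 2) → 1 H
  atom 4: C, bond orders sum to 3 (valence 4) → 1 H
  atom 5: C, bond orders sum to 3 (valence 4) → 1 H
  atom 6: C, bond orders sum to 1 (valence 4) → 3 H
  atom 7: C, bond orders sum to 4 (valence 4) → 0 H
  atom 8: F (halogen, monovalent) → 0 H
  atom 9: F (halogen, monovalent) → 0 H
  atom 10: F (halogen, monovalent) → 0 H
  atom 11: C, bond orders sum to 2 (valence 4) → 2 H
  atom 12: C, bond orders sum to 2 (valence 4) → 2 H
  atom 13: C, bond orders sum to 2 (valence 4) → 2 H
  atom 14: C, bond orders sum to 4 (valence 4) → 0 H
  atom 15: C, bond orders sum to 3 (valence 4) → 1 H
  atom 16: C, bond orders sum to 3 (valence 4) → 1 H
  atom 17: C, bond orders sum to 3 (valence 4) → 1 H
  atom 18: C, bond orders sum to 4 (valence 4) → 0 H
  atom 19: C, bond orders sum to 3 (valence 4) → 1 H
  atom 20: C, bond orders sum to 3 (valence 4) → 1 H
  atom 21: O, bond orders sum to 2 (valence 2) → 0 H
Totals → C:15, H:17, F:3, O:3.

C15H17F3O3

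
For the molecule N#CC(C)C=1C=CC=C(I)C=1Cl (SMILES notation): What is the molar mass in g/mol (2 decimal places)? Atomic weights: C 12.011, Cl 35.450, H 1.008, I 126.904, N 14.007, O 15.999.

291.52 g/mol

First, the molecular formula is C9H7ClIN (counting implicit H from valence).
  C: 9 × 12.011 = 108.099
  Cl: 1 × 35.450 = 35.450
  H: 7 × 1.008 = 7.056
  I: 1 × 126.904 = 126.904
  N: 1 × 14.007 = 14.007
Sum: 9×12.011 + 1×35.450 + 7×1.008 + 1×126.904 + 1×14.007 = 291.516 → 291.52 g/mol.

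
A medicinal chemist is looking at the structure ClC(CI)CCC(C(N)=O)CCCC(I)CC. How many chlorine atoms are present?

Scan the SMILES for Cl atoms (remember two-letter symbols like Cl and Br are single atoms).
Chlorine count: 1.

1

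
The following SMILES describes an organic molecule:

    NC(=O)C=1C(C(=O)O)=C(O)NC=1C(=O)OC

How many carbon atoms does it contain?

Count every carbon token in the SMILES (each C, including those in ring-closure positions and inside branches).
Carbon count: 8.

8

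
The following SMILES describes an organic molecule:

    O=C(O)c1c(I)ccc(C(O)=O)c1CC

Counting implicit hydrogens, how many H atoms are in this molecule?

Walk through each heavy atom and fill implicit hydrogens from standard valence (C 4, N 3, O 2, S 2, halogen 1); for lowercase aromatic atoms, an aromatic c carries 1 H when it has two neighbours and 0 H with three, and aromatic n carries 0 H:
  atom 1: O, bond orders sum to 2 (valence 2) → 0 H
  atom 2: C, bond orders sum to 4 (valence 4) → 0 H
  atom 3: O, bond orders sum to 1 (valence 2) → 1 H
  atom 4: aromatic c, 3 neighbours → 0 H
  atom 5: aromatic c, 3 neighbours → 0 H
  atom 6: I (halogen, monovalent) → 0 H
  atom 7: aromatic c, 2 neighbours → 1 H
  atom 8: aromatic c, 2 neighbours → 1 H
  atom 9: aromatic c, 3 neighbours → 0 H
  atom 10: C, bond orders sum to 4 (valence 4) → 0 H
  atom 11: O, bond orders sum to 1 (valence 2) → 1 H
  atom 12: O, bond orders sum to 2 (valence 2) → 0 H
  atom 13: aromatic c, 3 neighbours → 0 H
  atom 14: C, bond orders sum to 2 (valence 4) → 2 H
  atom 15: C, bond orders sum to 1 (valence 4) → 3 H
Total hydrogens: 9.

9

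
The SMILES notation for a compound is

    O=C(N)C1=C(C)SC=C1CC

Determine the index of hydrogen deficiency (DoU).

4

Degree of unsaturation = (number of rings) + (number of π bonds).
Ring closures in the SMILES: 1.
π bonds: 3 double bonds (each 1 DoU) → 3 DoU from unsaturation.
Total DoU = 1 + 3 = 4.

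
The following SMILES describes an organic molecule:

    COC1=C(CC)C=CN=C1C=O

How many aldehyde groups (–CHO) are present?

The aldehyde motif appears at heavy-atom position 11 in the SMILES.
Other groups present: 1 ether.
Aldehyde count: 1.

1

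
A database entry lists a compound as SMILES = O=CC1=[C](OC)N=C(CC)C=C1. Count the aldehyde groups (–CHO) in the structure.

The aldehyde motif appears at heavy-atom position 2 in the SMILES.
Other groups present: 1 ether.
Aldehyde count: 1.

1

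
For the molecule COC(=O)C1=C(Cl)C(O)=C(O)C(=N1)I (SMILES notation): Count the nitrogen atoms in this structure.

1

Scan the SMILES for N atoms (remember two-letter symbols like Cl and Br are single atoms).
Nitrogen count: 1.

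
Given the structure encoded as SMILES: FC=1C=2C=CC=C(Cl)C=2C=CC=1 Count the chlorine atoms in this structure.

Scan the SMILES for Cl atoms (remember two-letter symbols like Cl and Br are single atoms).
Chlorine count: 1.

1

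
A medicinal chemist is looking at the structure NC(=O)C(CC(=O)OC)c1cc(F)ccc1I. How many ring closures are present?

1

In SMILES, each pair of matching ring-closure digits denotes one ring-closing bond; the number of such bonds equals the number of independent rings.
Ring-closure bonds here: 1.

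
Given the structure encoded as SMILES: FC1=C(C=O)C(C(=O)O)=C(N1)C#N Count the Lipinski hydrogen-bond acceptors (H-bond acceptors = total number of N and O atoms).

N atoms: 2; O atoms: 3.
Lipinski HBA = 2 + 3 = 5.

5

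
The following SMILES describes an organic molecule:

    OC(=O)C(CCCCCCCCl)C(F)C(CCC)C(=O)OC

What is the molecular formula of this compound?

C16H28ClFO4

Walk through each heavy atom and fill implicit hydrogens from standard valence (C 4, N 3, O 2, S 2, halogen 1):
  atom 1: O, bond orders sum to 1 (valence 2) → 1 H
  atom 2: C, bond orders sum to 4 (valence 4) → 0 H
  atom 3: O, bond orders sum to 2 (valence 2) → 0 H
  atom 4: C, bond orders sum to 3 (valence 4) → 1 H
  atom 5: C, bond orders sum to 2 (valence 4) → 2 H
  atom 6: C, bond orders sum to 2 (valence 4) → 2 H
  atom 7: C, bond orders sum to 2 (valence 4) → 2 H
  atom 8: C, bond orders sum to 2 (valence 4) → 2 H
  atom 9: C, bond orders sum to 2 (valence 4) → 2 H
  atom 10: C, bond orders sum to 2 (valence 4) → 2 H
  atom 11: C, bond orders sum to 2 (valence 4) → 2 H
  atom 12: Cl (halogen, monovalent) → 0 H
  atom 13: C, bond orders sum to 3 (valence 4) → 1 H
  atom 14: F (halogen, monovalent) → 0 H
  atom 15: C, bond orders sum to 3 (valence 4) → 1 H
  atom 16: C, bond orders sum to 2 (valence 4) → 2 H
  atom 17: C, bond orders sum to 2 (valence 4) → 2 H
  atom 18: C, bond orders sum to 1 (valence 4) → 3 H
  atom 19: C, bond orders sum to 4 (valence 4) → 0 H
  atom 20: O, bond orders sum to 2 (valence 2) → 0 H
  atom 21: O, bond orders sum to 2 (valence 2) → 0 H
  atom 22: C, bond orders sum to 1 (valence 4) → 3 H
Totals → C:16, H:28, Cl:1, F:1, O:4.
In Hill order: C16H28ClFO4.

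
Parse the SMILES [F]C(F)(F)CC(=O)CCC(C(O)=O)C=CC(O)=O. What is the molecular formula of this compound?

C10H11F3O5

Walk through each heavy atom and fill implicit hydrogens from standard valence (C 4, N 3, O 2, S 2, halogen 1):
  atom 1: F with explicit H count 0
  atom 2: C, bond orders sum to 4 (valence 4) → 0 H
  atom 3: F (halogen, monovalent) → 0 H
  atom 4: F (halogen, monovalent) → 0 H
  atom 5: C, bond orders sum to 2 (valence 4) → 2 H
  atom 6: C, bond orders sum to 4 (valence 4) → 0 H
  atom 7: O, bond orders sum to 2 (valence 2) → 0 H
  atom 8: C, bond orders sum to 2 (valence 4) → 2 H
  atom 9: C, bond orders sum to 2 (valence 4) → 2 H
  atom 10: C, bond orders sum to 3 (valence 4) → 1 H
  atom 11: C, bond orders sum to 4 (valence 4) → 0 H
  atom 12: O, bond orders sum to 1 (valence 2) → 1 H
  atom 13: O, bond orders sum to 2 (valence 2) → 0 H
  atom 14: C, bond orders sum to 3 (valence 4) → 1 H
  atom 15: C, bond orders sum to 3 (valence 4) → 1 H
  atom 16: C, bond orders sum to 4 (valence 4) → 0 H
  atom 17: O, bond orders sum to 1 (valence 2) → 1 H
  atom 18: O, bond orders sum to 2 (valence 2) → 0 H
Totals → C:10, H:11, F:3, O:5.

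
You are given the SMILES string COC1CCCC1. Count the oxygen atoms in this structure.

Scan the SMILES for O atoms (remember two-letter symbols like Cl and Br are single atoms).
Oxygen count: 1.

1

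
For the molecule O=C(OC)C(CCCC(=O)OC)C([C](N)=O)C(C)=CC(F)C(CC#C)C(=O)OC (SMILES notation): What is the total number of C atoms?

Count every carbon token in the SMILES (each C, including those in ring-closure positions and inside branches).
Carbon count: 20.

20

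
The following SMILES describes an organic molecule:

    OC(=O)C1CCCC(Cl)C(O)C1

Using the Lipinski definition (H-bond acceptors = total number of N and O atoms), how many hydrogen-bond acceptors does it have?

3

N atoms: 0; O atoms: 3.
Lipinski HBA = 0 + 3 = 3.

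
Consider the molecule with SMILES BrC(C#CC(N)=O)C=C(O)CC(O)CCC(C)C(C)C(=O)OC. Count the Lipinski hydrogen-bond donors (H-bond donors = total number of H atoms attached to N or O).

Donors: find every N or O and count the H atoms it carries.
  atom 6 (N): bond orders sum to 1 → 2 H
  atom 7 (O): bond orders sum to 2 → 0 H
  atom 10 (O): bond orders sum to 1 → 1 H
  atom 13 (O): bond orders sum to 1 → 1 H
  atom 21 (O): bond orders sum to 2 → 0 H
  atom 22 (O): bond orders sum to 2 → 0 H
Lipinski HBD = 4.

4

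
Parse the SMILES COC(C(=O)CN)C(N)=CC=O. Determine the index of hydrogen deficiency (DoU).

3

Degree of unsaturation = (number of rings) + (number of π bonds).
Ring closures in the SMILES: 0.
π bonds: 3 double bonds (each 1 DoU) → 3 DoU from unsaturation.
Total DoU = 0 + 3 = 3.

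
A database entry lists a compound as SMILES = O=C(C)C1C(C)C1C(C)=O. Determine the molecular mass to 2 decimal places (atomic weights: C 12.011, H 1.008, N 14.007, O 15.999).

140.18 g/mol

First, the molecular formula is C8H12O2 (counting implicit H from valence).
  C: 8 × 12.011 = 96.088
  H: 12 × 1.008 = 12.096
  O: 2 × 15.999 = 31.998
Sum: 8×12.011 + 12×1.008 + 2×15.999 = 140.182 → 140.18 g/mol.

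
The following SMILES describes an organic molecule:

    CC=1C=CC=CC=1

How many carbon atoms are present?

Count every carbon token in the SMILES (each C, including those in ring-closure positions and inside branches).
Carbon count: 7.

7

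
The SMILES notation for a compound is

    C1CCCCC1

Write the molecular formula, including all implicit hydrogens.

Walk through each heavy atom and fill implicit hydrogens from standard valence (C 4, N 3, O 2, S 2, halogen 1):
  atom 1: C, bond orders sum to 2 (valence 4) → 2 H
  atom 2: C, bond orders sum to 2 (valence 4) → 2 H
  atom 3: C, bond orders sum to 2 (valence 4) → 2 H
  atom 4: C, bond orders sum to 2 (valence 4) → 2 H
  atom 5: C, bond orders sum to 2 (valence 4) → 2 H
  atom 6: C, bond orders sum to 2 (valence 4) → 2 H
Totals → C:6, H:12.
In Hill order: C6H12.

C6H12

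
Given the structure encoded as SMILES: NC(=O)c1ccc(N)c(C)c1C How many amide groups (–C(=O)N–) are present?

1

The amide motif appears at heavy-atom position 2 in the SMILES.
Other groups present: 1 primary amine.
Amide count: 1.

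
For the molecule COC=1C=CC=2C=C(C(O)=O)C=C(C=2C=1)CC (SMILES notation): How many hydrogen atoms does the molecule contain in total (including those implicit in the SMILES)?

14

Walk through each heavy atom and fill implicit hydrogens from standard valence (C 4, N 3, O 2, S 2, halogen 1):
  atom 1: C, bond orders sum to 1 (valence 4) → 3 H
  atom 2: O, bond orders sum to 2 (valence 2) → 0 H
  atom 3: C, bond orders sum to 4 (valence 4) → 0 H
  atom 4: C, bond orders sum to 3 (valence 4) → 1 H
  atom 5: C, bond orders sum to 3 (valence 4) → 1 H
  atom 6: C, bond orders sum to 4 (valence 4) → 0 H
  atom 7: C, bond orders sum to 3 (valence 4) → 1 H
  atom 8: C, bond orders sum to 4 (valence 4) → 0 H
  atom 9: C, bond orders sum to 4 (valence 4) → 0 H
  atom 10: O, bond orders sum to 1 (valence 2) → 1 H
  atom 11: O, bond orders sum to 2 (valence 2) → 0 H
  atom 12: C, bond orders sum to 3 (valence 4) → 1 H
  atom 13: C, bond orders sum to 4 (valence 4) → 0 H
  atom 14: C, bond orders sum to 4 (valence 4) → 0 H
  atom 15: C, bond orders sum to 3 (valence 4) → 1 H
  atom 16: C, bond orders sum to 2 (valence 4) → 2 H
  atom 17: C, bond orders sum to 1 (valence 4) → 3 H
Total hydrogens: 14.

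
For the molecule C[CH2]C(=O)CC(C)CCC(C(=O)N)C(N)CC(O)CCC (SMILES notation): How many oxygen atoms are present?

Scan the SMILES for O atoms (remember two-letter symbols like Cl and Br are single atoms).
Oxygen count: 3.

3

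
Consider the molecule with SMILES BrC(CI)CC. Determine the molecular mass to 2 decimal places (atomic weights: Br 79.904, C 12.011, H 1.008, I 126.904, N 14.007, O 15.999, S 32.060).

First, the molecular formula is C4H8BrI (counting implicit H from valence).
  Br: 1 × 79.904 = 79.904
  C: 4 × 12.011 = 48.044
  H: 8 × 1.008 = 8.064
  I: 1 × 126.904 = 126.904
Sum: 1×79.904 + 4×12.011 + 8×1.008 + 1×126.904 = 262.916 → 262.92 g/mol.

262.92 g/mol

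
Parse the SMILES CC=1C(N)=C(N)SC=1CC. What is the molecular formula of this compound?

C7H12N2S

Walk through each heavy atom and fill implicit hydrogens from standard valence (C 4, N 3, O 2, S 2, halogen 1):
  atom 1: C, bond orders sum to 1 (valence 4) → 3 H
  atom 2: C, bond orders sum to 4 (valence 4) → 0 H
  atom 3: C, bond orders sum to 4 (valence 4) → 0 H
  atom 4: N, bond orders sum to 1 (valence 3) → 2 H
  atom 5: C, bond orders sum to 4 (valence 4) → 0 H
  atom 6: N, bond orders sum to 1 (valence 3) → 2 H
  atom 7: S, bond orders sum to 2 (valence 2) → 0 H
  atom 8: C, bond orders sum to 4 (valence 4) → 0 H
  atom 9: C, bond orders sum to 2 (valence 4) → 2 H
  atom 10: C, bond orders sum to 1 (valence 4) → 3 H
Totals → C:7, H:12, N:2, S:1.
In Hill order: C7H12N2S.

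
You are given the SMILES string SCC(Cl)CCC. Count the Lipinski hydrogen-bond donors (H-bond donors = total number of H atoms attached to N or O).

Donors: find every N or O and count the H atoms it carries.
  (no N or O atoms present)
Lipinski HBD = 0.

0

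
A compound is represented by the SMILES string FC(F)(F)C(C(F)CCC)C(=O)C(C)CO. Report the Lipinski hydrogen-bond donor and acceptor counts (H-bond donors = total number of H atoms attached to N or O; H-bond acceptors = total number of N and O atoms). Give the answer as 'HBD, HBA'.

1, 2

Donors: find every N or O and count the H atoms it carries.
  atom 12 (O): bond orders sum to 2 → 0 H
  atom 16 (O): bond orders sum to 1 → 1 H
Lipinski HBD = 1.
Acceptors: N atoms = 0, O atoms = 2 → HBA = 2.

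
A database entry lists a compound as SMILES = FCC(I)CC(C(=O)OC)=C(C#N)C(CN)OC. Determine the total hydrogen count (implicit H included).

16

Walk through each heavy atom and fill implicit hydrogens from standard valence (C 4, N 3, O 2, S 2, halogen 1):
  atom 1: F (halogen, monovalent) → 0 H
  atom 2: C, bond orders sum to 2 (valence 4) → 2 H
  atom 3: C, bond orders sum to 3 (valence 4) → 1 H
  atom 4: I (halogen, monovalent) → 0 H
  atom 5: C, bond orders sum to 2 (valence 4) → 2 H
  atom 6: C, bond orders sum to 4 (valence 4) → 0 H
  atom 7: C, bond orders sum to 4 (valence 4) → 0 H
  atom 8: O, bond orders sum to 2 (valence 2) → 0 H
  atom 9: O, bond orders sum to 2 (valence 2) → 0 H
  atom 10: C, bond orders sum to 1 (valence 4) → 3 H
  atom 11: C, bond orders sum to 4 (valence 4) → 0 H
  atom 12: C, bond orders sum to 4 (valence 4) → 0 H
  atom 13: N, bond orders sum to 3 (valence 3) → 0 H
  atom 14: C, bond orders sum to 3 (valence 4) → 1 H
  atom 15: C, bond orders sum to 2 (valence 4) → 2 H
  atom 16: N, bond orders sum to 1 (valence 3) → 2 H
  atom 17: O, bond orders sum to 2 (valence 2) → 0 H
  atom 18: C, bond orders sum to 1 (valence 4) → 3 H
Total hydrogens: 16.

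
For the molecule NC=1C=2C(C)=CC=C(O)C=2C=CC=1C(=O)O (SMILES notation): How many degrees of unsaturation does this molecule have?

Degree of unsaturation = (number of rings) + (number of π bonds).
Ring closures in the SMILES: 2.
π bonds: 6 double bonds (each 1 DoU) → 6 DoU from unsaturation.
Total DoU = 2 + 6 = 8.

8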